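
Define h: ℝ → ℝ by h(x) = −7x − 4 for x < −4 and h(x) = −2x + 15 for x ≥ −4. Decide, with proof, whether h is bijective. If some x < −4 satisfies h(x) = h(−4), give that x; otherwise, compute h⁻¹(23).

Both pieces are strictly decreasing (slopes −7 and −2), so each is injective on its own interval.
The left piece maps (−∞, −4) onto (24, ∞); the right piece maps [−4, ∞) onto (−∞, 23].
The images leave a gap (24 has no preimage), so h is not surjective, hence not bijective.
Because the two images are disjoint, no x < −4 has h(x) = h(−4), so we compute h⁻¹(23): 23 lies in (−∞, 23], so solve −2x + 15 = 23: x = (23 − 15)/(−2) = −4.

-4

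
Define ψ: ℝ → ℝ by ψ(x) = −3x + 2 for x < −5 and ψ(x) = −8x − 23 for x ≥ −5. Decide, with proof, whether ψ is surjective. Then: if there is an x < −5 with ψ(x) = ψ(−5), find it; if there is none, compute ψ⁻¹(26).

-8

Both pieces are strictly decreasing (slopes −3 and −8), so each is injective on its own interval.
The left piece maps (−∞, −5) onto (17, ∞); the right piece maps [−5, ∞) onto (−∞, 17].
These images together cover ℝ, so ψ is surjective.
Because the two images are disjoint, no x < −5 has ψ(x) = ψ(−5), so we compute ψ⁻¹(26): 26 lies in (17, ∞), so solve −3x + 2 = 26: x = (26 − 2)/(−3) = −8.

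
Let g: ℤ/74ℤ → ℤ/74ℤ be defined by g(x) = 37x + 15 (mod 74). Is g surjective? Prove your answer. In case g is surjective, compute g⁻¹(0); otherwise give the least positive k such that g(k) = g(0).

2

Since gcd(37, 74) = 37, we have 37x ≡ 0 (mod 37) for all x, so g(x) ≡ 15 (mod 37).
But 0 ≢ 15 (mod 37), so 0 ∈ ℤ/74ℤ has no preimage. So g is not surjective.
Since g is not surjective, we find the least positive k with g(k) = g(0): this means 37k ≡ 0 (mod 74), i.e. 74 ∣ 37k. Since gcd(37, 74) = 37, dividing through by 37 this holds exactly when 2 ∣ k.
The smallest positive such k is 2.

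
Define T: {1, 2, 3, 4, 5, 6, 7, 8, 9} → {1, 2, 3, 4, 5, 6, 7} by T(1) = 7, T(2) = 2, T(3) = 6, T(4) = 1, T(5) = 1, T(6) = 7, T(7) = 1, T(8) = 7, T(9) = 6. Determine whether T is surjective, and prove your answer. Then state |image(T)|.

4

No element maps to 3, so T is not surjective.
The image of T is {1, 2, 6, 7}, which has 4 elements.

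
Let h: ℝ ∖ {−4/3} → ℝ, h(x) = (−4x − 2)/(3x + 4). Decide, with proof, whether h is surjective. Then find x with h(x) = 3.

If h(x) = −4/3, cross-multiplying gives 3(−4x − 2) = −4(3x + 4), which simplifies to −6 = −16 — false.  So −4/3 has no preimage and h is not surjective.
Solving h(x) = 3: cross-multiplying gives −4x − 2 = 3(3x + 4), which rearranges to −13x = 14, so x = −14/13.

-14/13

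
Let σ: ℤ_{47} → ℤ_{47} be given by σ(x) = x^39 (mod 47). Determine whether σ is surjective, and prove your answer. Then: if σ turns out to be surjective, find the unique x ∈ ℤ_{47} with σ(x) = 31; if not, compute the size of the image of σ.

30

Since 47 is prime, the nonzero elements of ℤ_{47} form a cyclic group of order 46.
As gcd(39, 46) = 1, raising to the 39th power is a bijection on this group: if s^39 ≡ t^39 then (st^{−1})^39 = 1, and the only element of order dividing gcd(39, 46) = 1 is 1, so s = t.
With σ(0) = 0 this makes σ injective on all of ℤ_{47}, hence bijective (finite equal-size domain and codomain). In particular σ is surjective.
Since σ is surjective, we find the preimage of 31. The inverse of x ↦ x^39 on (ℤ_{47})^× is x ↦ x^13, because 39·13 = 507 = 11·46 + 1 ≡ 1 (mod 46) and x^{46} = 1 for x ≠ 0 (Fermat). So σ⁻¹(31) = 31^13 mod 47.
Repeated squaring mod 47: 31^1 ≡ 31, 31^2 ≡ 31² = 961 ≡ 21, 31^4 ≡ 21² = 441 ≡ 18, 31^8 ≡ 18² = 324 ≡ 42. Since 13 = 8 + 4 + 1, 31^13 ≡ 42·18·31: 42·18 = 756 ≡ 4, then 4·31 = 124 ≡ 30. So 31^13 ≡ 30 (mod 47).
Hence σ⁻¹(31) = 30.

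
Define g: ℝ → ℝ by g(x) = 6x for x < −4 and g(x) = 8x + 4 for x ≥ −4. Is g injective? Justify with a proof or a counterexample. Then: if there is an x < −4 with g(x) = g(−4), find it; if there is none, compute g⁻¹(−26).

-14/3

Both pieces are strictly increasing (slopes 6 and 8), so each is injective on its own interval.
The left piece maps (−∞, −4) onto (−∞, −24); the right piece maps [−4, ∞) onto [−28, ∞).
These images overlap. In particular g(−4) = −28 (right piece), and solving 6x = −28 on the left piece gives x = −14/3 < −4.
So g(−14/3) = g(−4) with −14/3 ≠ −4, and g is not injective. This x = −14/3 is the requested value below −4.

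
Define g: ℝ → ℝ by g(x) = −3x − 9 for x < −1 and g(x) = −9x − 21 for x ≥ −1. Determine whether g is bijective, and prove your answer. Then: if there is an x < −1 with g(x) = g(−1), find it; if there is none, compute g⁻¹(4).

Both pieces are strictly decreasing (slopes −3 and −9), so each is injective on its own interval.
The left piece maps (−∞, −1) onto (−6, ∞); the right piece maps [−1, ∞) onto (−∞, −12].
The images leave a gap (−6 has no preimage), so g is not surjective, hence not bijective.
Because the two images are disjoint, no x < −1 has g(x) = g(−1), so we compute g⁻¹(4): 4 lies in (−6, ∞), so solve −3x − 9 = 4: x = (4 + 9)/(−3) = −13/3.

-13/3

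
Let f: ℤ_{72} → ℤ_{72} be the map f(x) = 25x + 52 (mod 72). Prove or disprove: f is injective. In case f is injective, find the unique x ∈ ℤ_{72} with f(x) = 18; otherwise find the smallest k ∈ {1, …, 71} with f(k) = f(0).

62

Suppose f(s) = f(t) in ℤ_{72}. Then 25s + 52 ≡ 25t + 52 (mod 72), therefore 25(s − t) ≡ 0 (mod 72).
Since gcd(25, 72) = 1, 25 is invertible modulo 72, so s − t ≡ 0 (mod 72), i.e. s = t.
Thus f is injective.
We now compute 25⁻¹ mod 72 explicitly. Euclid's algorithm: 72 = 2·25 + 22, 25 = 1·22 + 3, 22 = 7·3 + 1; back-substituting gives 1 = 49·25 − 17·72, so 25⁻¹ ≡ 49 (mod 72).
Since f is injective, we compute f⁻¹(18): solve 25x + 52 ≡ 18 (mod 72), i.e. 25x ≡ 38 (mod 72).
Multiplying by 25⁻¹ = 49 gives x ≡ 49·38 = 1862 = 25·72 + 62 ≡ 62 (mod 72).
Check: f(62) = 25·62 + 52 = 1602 = 22·72 + 18 ≡ 18 (mod 72).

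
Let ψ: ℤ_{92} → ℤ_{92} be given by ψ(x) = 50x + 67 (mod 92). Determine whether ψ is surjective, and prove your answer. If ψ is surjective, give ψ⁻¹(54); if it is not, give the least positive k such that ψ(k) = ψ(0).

46

Recall that surjectivity means every element of the codomain has a preimage under ψ.
Since gcd(50, 92) = 2, we have 50x ≡ 0 (mod 2) for all x, so ψ(x) ≡ 1 (mod 2).
But 0 ≢ 1 (mod 2), so 0 ∈ ℤ_{92} has no preimage. So ψ is not surjective.
Since ψ is not surjective, we find the least positive k with ψ(k) = ψ(0): this means 50k ≡ 0 (mod 92), i.e. 92 ∣ 50k. Since gcd(50, 92) = 2, dividing through by 2 this holds exactly when 46 ∣ 25k, and as gcd(25, 46) = 1, exactly when 46 ∣ k.
The smallest positive such k is 46.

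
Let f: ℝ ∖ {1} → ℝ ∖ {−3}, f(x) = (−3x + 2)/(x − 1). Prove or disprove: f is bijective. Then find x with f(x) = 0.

Suppose f(a) = f(b). Cross-multiplying: (−3a + 2)(b − 1) = (−3b + 2)(a − 1).
Expanding both sides and cancelling the symmetric terms leaves 1·(a − b) = 0. Since 1 ≠ 0, a = b. Thus f is injective.
For any y ≠ −3, solving y(x − 1) = −3x + 2 for x gives a well-defined x ≠ 1. So f is surjective.
Therefore f is bijective.
Solving f(x) = 0: cross-multiplying gives −3x + 2 = 0(x − 1), which rearranges to −3x = −2, so x = 2/3.

2/3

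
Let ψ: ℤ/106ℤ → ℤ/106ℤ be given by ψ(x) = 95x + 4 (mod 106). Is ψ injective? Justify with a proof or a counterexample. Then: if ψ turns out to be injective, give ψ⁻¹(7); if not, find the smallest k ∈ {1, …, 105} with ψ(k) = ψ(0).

19

Recall that ψ is injective when ψ(a) = ψ(b) forces a = b.
Suppose ψ(a) = ψ(b) in ℤ/106ℤ. Then 95a + 4 ≡ 95b + 4 (mod 106), hence 95(a − b) ≡ 0 (mod 106).
Since gcd(95, 106) = 1, 95 is invertible modulo 106, so a − b ≡ 0 (mod 106), i.e. a = b.
So ψ is injective.
We now compute 95⁻¹ mod 106 explicitly. Euclid's algorithm: 106 = 1·95 + 11, 95 = 8·11 + 7, 11 = 1·7 + 4, 7 = 1·4 + 3, 4 = 1·3 + 1; back-substituting gives 1 = 77·95 − 69·106, so 95⁻¹ ≡ 77 (mod 106).
Since ψ is injective, we find ψ⁻¹(7): we need 95x ≡ 7 − 4 ≡ 3 (mod 106). Using 95⁻¹ = 77: x ≡ 77·3 = 231 = 2·106 + 19, so x = 19.
Check: ψ(19) = 95·19 + 4 = 1809 = 17·106 + 7 ≡ 7 (mod 106).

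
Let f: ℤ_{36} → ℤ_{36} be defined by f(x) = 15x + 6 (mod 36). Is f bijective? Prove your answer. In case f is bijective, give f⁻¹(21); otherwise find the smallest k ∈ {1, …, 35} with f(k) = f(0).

Recall that injectivity means: for all s, t in the domain, f(s) = f(t) implies s = t.
We have gcd(15, 36) = 3 > 1. Taking s = 0 and t = 12: f(0) = 6 and f(12) = 15·12 + 6 = 186 ≡ 6 (mod 36).
So f(0) = f(12) while 0 ≠ 12, hence f is not injective, hence not bijective.
Since f is not bijective, we find the least positive k with f(k) = f(0): this means 15k ≡ 0 (mod 36), i.e. 36 ∣ 15k. Since gcd(15, 36) = 3, dividing through by 3 this holds exactly when 12 ∣ 5k, and as gcd(5, 12) = 1, exactly when 12 ∣ k.
The smallest positive such k is 12.

12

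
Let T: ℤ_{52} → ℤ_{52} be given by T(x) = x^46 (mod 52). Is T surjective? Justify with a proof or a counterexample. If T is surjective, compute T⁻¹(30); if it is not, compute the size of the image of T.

T(12): Repeated squaring mod 52: 12^1 ≡ 12, 12^2 ≡ 12² = 144 ≡ 40, 12^4 ≡ 40² = 1600 ≡ 40, 12^8 ≡ 40² = 1600 ≡ 40, 12^16 ≡ 40² = 1600 ≡ 40, 12^32 ≡ 40² = 1600 ≡ 40. Since 46 = 32 + 8 + 4 + 2, 12^46 ≡ 40·40·40·40: 40·40 = 1600 ≡ 40, then 40·40 = 1600 ≡ 40, then 40·40 = 1600 ≡ 40. So 12^46 ≡ 40 (mod 52).
T(14): Repeated squaring mod 52: 14^1 ≡ 14, 14^2 ≡ 14² = 196 ≡ 40, 14^4 ≡ 40² = 1600 ≡ 40, 14^8 ≡ 40² = 1600 ≡ 40, 14^16 ≡ 40² = 1600 ≡ 40, 14^32 ≡ 40² = 1600 ≡ 40. Since 46 = 32 + 8 + 4 + 2, 14^46 ≡ 40·40·40·40: 40·40 = 1600 ≡ 40, then 40·40 = 1600 ≡ 40, then 40·40 = 1600 ≡ 40. So 14^46 ≡ 40 (mod 52).
So T(12) = T(14) = 40 while 12 ≠ 14, thus T is not injective.
A non-injective map from the 52-element set ℤ_{52} to itself takes at most 51 distinct values, so it cannot be surjective. Therefore T is not surjective.
Since T is not surjective, we determine |image(T)|. Computing x^46 mod 52 for each x (by repeated squaring, reducing mod 52 at every step), the values T(0), T(1), …, T(51) are: 0, 1, 36, 29, 48, 25, 4, 17, 12, 9, 16, 49, 40, 13, 40, 49, 16, 9, 12, 17, 4, 25, 48, 29, 36, 1, 0, 1, 36, 29, 48, 25, 4, 17, 12, 9, 16, 49, 40, 13, 40, 49, 16, 9, 12, 17, 4, 25, 48, 29, 36, 1.
The distinct values are {0, 1, 4, 9, 12, 13, 16, 17, 25, 29, 36, 40, 48, 49}; there are 14 of them.

14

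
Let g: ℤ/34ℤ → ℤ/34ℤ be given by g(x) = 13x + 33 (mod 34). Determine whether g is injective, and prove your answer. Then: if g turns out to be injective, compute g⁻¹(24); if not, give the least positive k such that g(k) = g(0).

15

Suppose g(x_1) = g(x_2) in ℤ/34ℤ. Then 13x_1 + 33 ≡ 13x_2 + 33 (mod 34), so 13(x_1 − x_2) ≡ 0 (mod 34).
Since gcd(13, 34) = 1, 13 is invertible modulo 34, so x_1 − x_2 ≡ 0 (mod 34), i.e. x_1 = x_2.
Hence g is injective.
We now compute 13⁻¹ mod 34 explicitly. Euclid's algorithm: 34 = 2·13 + 8, 13 = 1·8 + 5, 8 = 1·5 + 3, 5 = 1·3 + 2, 3 = 1·2 + 1; back-substituting gives 1 = 21·13 − 8·34, so 13⁻¹ ≡ 21 (mod 34).
Since g is injective, we find g⁻¹(24): we need 13x ≡ 24 − 33 ≡ 25 (mod 34). Using 13⁻¹ = 21: x ≡ 21·25 = 525 = 15·34 + 15, so x = 15.
Check: g(15) = 13·15 + 33 = 228 = 6·34 + 24 ≡ 24 (mod 34).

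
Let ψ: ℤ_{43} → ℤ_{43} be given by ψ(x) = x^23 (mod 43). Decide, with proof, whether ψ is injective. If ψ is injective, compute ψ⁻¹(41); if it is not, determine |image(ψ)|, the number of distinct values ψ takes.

Since 43 is prime, the nonzero elements of ℤ_{43} form a cyclic group of order 42.
As gcd(23, 42) = 1, raising to the 23rd power is a bijection on this group: if a^23 ≡ b^23 then (ab^{−1})^23 = 1, and the only element of order dividing gcd(23, 42) = 1 is 1, so a = b.
With ψ(0) = 0 this makes ψ injective on all of ℤ_{43}, hence bijective (finite equal-size domain and codomain). In particular ψ is injective.
Since ψ is injective, we find the preimage of 41. The inverse of x ↦ x^23 on (ℤ_{43})^× is x ↦ x^11, because 23·11 = 253 = 6·42 + 1 ≡ 1 (mod 42) and x^{42} = 1 for x ≠ 0 (Fermat). So ψ⁻¹(41) = 41^11 mod 43.
Repeated squaring mod 43: 41^1 ≡ 41, 41^2 ≡ 41² = 1681 ≡ 4, 41^4 ≡ 4² = 16, 41^8 ≡ 16² = 256 ≡ 41. Since 11 = 8 + 2 + 1, 41^11 ≡ 41·4·41: 41·4 = 164 ≡ 35, then 35·41 = 1435 ≡ 16. So 41^11 ≡ 16 (mod 43).
Hence ψ⁻¹(41) = 16.

16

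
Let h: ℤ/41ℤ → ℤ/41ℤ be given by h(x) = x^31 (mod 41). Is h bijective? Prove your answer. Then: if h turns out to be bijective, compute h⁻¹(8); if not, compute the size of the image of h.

33

Since 41 is prime, the nonzero elements of ℤ/41ℤ form a cyclic group of order 40.
As gcd(31, 40) = 1, raising to the 31st power is a bijection on this group: if s^31 ≡ t^31 then (st^{−1})^31 = 1, and the only element of order dividing gcd(31, 40) = 1 is 1, so s = t.
With h(0) = 0 this makes h injective on all of ℤ/41ℤ, hence bijective (finite equal-size domain and codomain). In particular h is bijective.
Since h is bijective, we find the preimage of 8. The inverse of x ↦ x^31 on (ℤ/41ℤ)^× is x ↦ x^31, because 31·31 = 961 = 24·40 + 1 ≡ 1 (mod 40) and x^{40} = 1 for x ≠ 0 (Fermat). So h⁻¹(8) = 8^31 mod 41.
Repeated squaring mod 41: 8^1 ≡ 8, 8^2 ≡ 8² = 64 ≡ 23, 8^4 ≡ 23² = 529 ≡ 37, 8^8 ≡ 37² = 1369 ≡ 16, 8^16 ≡ 16² = 256 ≡ 10. Since 31 = 16 + 8 + 4 + 2 + 1, 8^31 ≡ 10·16·37·23·8: 10·16 = 160 ≡ 37, then 37·37 = 1369 ≡ 16, then 16·23 = 368 ≡ 40, then 40·8 = 320 ≡ 33. So 8^31 ≡ 33 (mod 41).
Hence h⁻¹(8) = 33.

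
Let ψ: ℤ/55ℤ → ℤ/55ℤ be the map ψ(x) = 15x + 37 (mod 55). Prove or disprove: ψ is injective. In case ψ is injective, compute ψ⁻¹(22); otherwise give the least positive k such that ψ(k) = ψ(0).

Recall that ψ is injective if ψ(u) = ψ(v) implies u = v.
We have gcd(15, 55) = 5 > 1. Taking u = 0 and v = 11: ψ(0) = 37 and ψ(11) = 15·11 + 37 = 202 ≡ 37 (mod 55).
So ψ(0) = ψ(11) while 0 ≠ 11, so ψ is not injective.
Since ψ is not injective, we find the least positive k with ψ(k) = ψ(0): this means 15k ≡ 0 (mod 55), i.e. 55 ∣ 15k. Since gcd(15, 55) = 5, dividing through by 5 this holds exactly when 11 ∣ 3k, and as gcd(3, 11) = 1, exactly when 11 ∣ k.
The smallest positive such k is 11.

11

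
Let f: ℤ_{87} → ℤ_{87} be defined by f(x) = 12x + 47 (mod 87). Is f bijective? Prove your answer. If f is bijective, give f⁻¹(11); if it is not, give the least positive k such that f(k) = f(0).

We have gcd(12, 87) = 3 > 1. Taking u = 0 and v = 29: f(0) = 47 and f(29) = 12·29 + 47 = 395 ≡ 47 (mod 87).
So f(0) = f(29) while 0 ≠ 29, therefore f is not injective, hence not bijective.
Since f is not bijective, we find the least positive k with f(k) = f(0): this means 12k ≡ 0 (mod 87), i.e. 87 ∣ 12k. Since gcd(12, 87) = 3, dividing through by 3 this holds exactly when 29 ∣ 4k, and as gcd(4, 29) = 1, exactly when 29 ∣ k.
The smallest positive such k is 29.

29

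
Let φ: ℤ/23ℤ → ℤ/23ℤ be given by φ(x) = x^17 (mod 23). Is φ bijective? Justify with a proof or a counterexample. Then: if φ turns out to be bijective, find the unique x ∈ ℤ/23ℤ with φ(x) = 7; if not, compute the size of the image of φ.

Since 23 is prime, the nonzero elements of ℤ/23ℤ form a cyclic group of order 22.
As gcd(17, 22) = 1, raising to the 17th power is a bijection on this group: if x_1^17 ≡ x_2^17 then (x_1x_2^{−1})^17 = 1, and the only element of order dividing gcd(17, 22) = 1 is 1, so x_1 = x_2.
With φ(0) = 0 this makes φ injective on all of ℤ/23ℤ, hence bijective (finite equal-size domain and codomain). In particular φ is bijective.
Since φ is bijective, we find the preimage of 7. The inverse of x ↦ x^17 on (ℤ/23ℤ)^× is x ↦ x^13, because 17·13 = 221 = 10·22 + 1 ≡ 1 (mod 22) and x^{22} = 1 for x ≠ 0 (Fermat). So φ⁻¹(7) = 7^13 mod 23.
Repeated squaring mod 23: 7^1 ≡ 7, 7^2 ≡ 7² = 49 ≡ 3, 7^4 ≡ 3² = 9, 7^8 ≡ 9² = 81 ≡ 12. Since 13 = 8 + 4 + 1, 7^13 ≡ 12·9·7: 12·9 = 108 ≡ 16, then 16·7 = 112 ≡ 20. So 7^13 ≡ 20 (mod 23).
Hence φ⁻¹(7) = 20.

20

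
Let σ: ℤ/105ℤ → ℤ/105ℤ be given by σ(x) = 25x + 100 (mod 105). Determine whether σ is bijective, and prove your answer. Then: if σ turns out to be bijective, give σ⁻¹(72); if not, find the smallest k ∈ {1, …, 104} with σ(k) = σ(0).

We have gcd(25, 105) = 5 > 1. Taking s = 0 and t = 21: σ(0) = 100 and σ(21) = 25·21 + 100 = 625 ≡ 100 (mod 105).
So σ(0) = σ(21) while 0 ≠ 21, so σ is not injective, hence not bijective.
Since σ is not bijective, we find the least positive k with σ(k) = σ(0): this means 25k ≡ 0 (mod 105), i.e. 105 ∣ 25k. Since gcd(25, 105) = 5, dividing through by 5 this holds exactly when 21 ∣ 5k, and as gcd(5, 21) = 1, exactly when 21 ∣ k.
The smallest positive such k is 21.

21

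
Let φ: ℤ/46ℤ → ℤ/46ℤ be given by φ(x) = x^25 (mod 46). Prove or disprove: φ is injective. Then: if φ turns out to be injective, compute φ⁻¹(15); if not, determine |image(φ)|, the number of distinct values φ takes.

21

Computing x^25 mod 46 for each x (by repeated squaring, reducing mod 46 at every step), the values φ(0), φ(1), …, φ(45) are: 0, 1, 8, 27, 18, 33, 32, 21, 6, 39, 34, 43, 26, 35, 30, 17, 2, 37, 36, 5, 42, 15, 22, 23, 24, 31, 4, 41, 10, 9, 44, 29, 16, 11, 20, 3, 12, 7, 40, 25, 14, 13, 28, 19, 38, 45.
Every element of ℤ/46ℤ appears exactly once in this list, so φ is a bijection, and in particular injective.
Since φ is injective, we read off the preimage of 15 from the same table: φ(21) = 15, so φ⁻¹(15) = 21.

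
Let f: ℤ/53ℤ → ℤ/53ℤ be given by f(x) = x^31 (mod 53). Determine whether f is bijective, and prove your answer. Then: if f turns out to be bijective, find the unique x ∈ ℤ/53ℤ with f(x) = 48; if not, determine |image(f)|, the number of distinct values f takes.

Since 53 is prime, the nonzero elements of ℤ/53ℤ form a cyclic group of order 52.
As gcd(31, 52) = 1, raising to the 31st power is a bijection on this group: if x_1^31 ≡ x_2^31 then (x_1x_2^{−1})^31 = 1, and the only element of order dividing gcd(31, 52) = 1 is 1, so x_1 = x_2.
With f(0) = 0 this makes f injective on all of ℤ/53ℤ, hence bijective (finite equal-size domain and codomain). In particular f is bijective.
Since f is bijective, we find the preimage of 48. The inverse of x ↦ x^31 on (ℤ/53ℤ)^× is x ↦ x^47, because 31·47 = 1457 = 28·52 + 1 ≡ 1 (mod 52) and x^{52} = 1 for x ≠ 0 (Fermat). So f⁻¹(48) = 48^47 mod 53.
Repeated squaring mod 53: 48^1 ≡ 48, 48^2 ≡ 48² = 2304 ≡ 25, 48^4 ≡ 25² = 625 ≡ 42, 48^8 ≡ 42² = 1764 ≡ 15, 48^16 ≡ 15² = 225 ≡ 13, 48^32 ≡ 13² = 169 ≡ 10. Since 47 = 32 + 8 + 4 + 2 + 1, 48^47 ≡ 10·15·42·25·48: 10·15 = 150 ≡ 44, then 44·42 = 1848 ≡ 46, then 46·25 = 1150 ≡ 37, then 37·48 = 1776 ≡ 27. So 48^47 ≡ 27 (mod 53).
Hence f⁻¹(48) = 27.

27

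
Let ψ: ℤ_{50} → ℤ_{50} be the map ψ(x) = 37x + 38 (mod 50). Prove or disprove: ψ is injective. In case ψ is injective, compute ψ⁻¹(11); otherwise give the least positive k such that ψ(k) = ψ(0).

29

If ψ(s) = ψ(t), then 37s ≡ 37t (mod 50). Because gcd(37, 50) = 1, we may cancel 37 to get s ≡ t (mod 50).
Thus ψ is injective.
We now compute 37⁻¹ mod 50 explicitly. Euclid's algorithm: 50 = 1·37 + 13, 37 = 2·13 + 11, 13 = 1·11 + 2, 11 = 5·2 + 1; back-substituting gives 1 = 23·37 − 17·50, so 37⁻¹ ≡ 23 (mod 50).
Since ψ is injective, we compute ψ⁻¹(11): solve 37x + 38 ≡ 11 (mod 50), i.e. 37x ≡ 23 (mod 50).
Multiplying by 37⁻¹ = 23 gives x ≡ 23·23 = 529 = 10·50 + 29 ≡ 29 (mod 50).
Check: ψ(29) = 37·29 + 38 = 1111 = 22·50 + 11 ≡ 11 (mod 50).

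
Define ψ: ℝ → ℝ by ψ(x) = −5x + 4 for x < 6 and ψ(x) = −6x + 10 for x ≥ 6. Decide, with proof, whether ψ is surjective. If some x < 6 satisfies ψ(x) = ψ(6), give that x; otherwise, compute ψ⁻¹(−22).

26/5

Both pieces are strictly decreasing (slopes −5 and −6), so each is injective on its own interval.
The left piece maps (−∞, 6) onto (−26, ∞); the right piece maps [6, ∞) onto (−∞, −26].
These images together cover ℝ, so ψ is surjective.
Because the two images are disjoint, no x < 6 has ψ(x) = ψ(6), so we compute ψ⁻¹(−22): −22 lies in (−26, ∞), so solve −5x + 4 = −22: x = (−22 − 4)/(−5) = 26/5.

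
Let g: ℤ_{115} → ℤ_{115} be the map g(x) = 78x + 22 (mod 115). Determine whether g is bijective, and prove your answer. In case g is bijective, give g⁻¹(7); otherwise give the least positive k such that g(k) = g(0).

75

Suppose g(x_1) = g(x_2) in ℤ_{115}. Then 78x_1 + 22 ≡ 78x_2 + 22 (mod 115), so 78(x_1 − x_2) ≡ 0 (mod 115).
Since gcd(78, 115) = 1, 78 is invertible modulo 115, therefore x_1 − x_2 ≡ 0 (mod 115), i.e. x_1 = x_2.
We now compute 78⁻¹ mod 115 explicitly. Euclid's algorithm: 115 = 1·78 + 37, 78 = 2·37 + 4, 37 = 9·4 + 1; back-substituting gives 1 = 87·78 − 59·115, so 78⁻¹ ≡ 87 (mod 115).
Then y ↦ 87(y − 22) is a two-sided inverse to g, so every y ∈ ℤ_{115} has a preimage.
Thus g is bijective.
Since g is bijective, we compute g⁻¹(7): solve 78x + 22 ≡ 7 (mod 115), i.e. 78x ≡ 100 (mod 115).
Multiplying by 78⁻¹ = 87 gives x ≡ 87·100 = 8700 = 75·115 + 75 ≡ 75 (mod 115).
Check: g(75) = 78·75 + 22 = 5872 = 51·115 + 7 ≡ 7 (mod 115).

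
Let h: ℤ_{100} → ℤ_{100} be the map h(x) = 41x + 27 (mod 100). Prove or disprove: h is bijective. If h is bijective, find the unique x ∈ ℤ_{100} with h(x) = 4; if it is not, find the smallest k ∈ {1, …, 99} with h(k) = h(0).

If h(a) = h(b), then 41a ≡ 41b (mod 100). Because gcd(41, 100) = 1, we may cancel 41 to get a ≡ b (mod 100).
We now compute 41⁻¹ mod 100 explicitly. Euclid's algorithm: 100 = 2·41 + 18, 41 = 2·18 + 5, 18 = 3·5 + 3, 5 = 1·3 + 2, 3 = 1·2 + 1; back-substituting gives 1 = 61·41 − 25·100, so 41⁻¹ ≡ 61 (mod 100).
For any y ∈ ℤ_{100}, x = 61(y − 27) mod 100 satisfies h(x) = 41·61(y − 27) + 27 ≡ y (since 41·61 ≡ 1 mod 100). So every y has a preimage.
Therefore h is bijective.
Since h is bijective, we find h⁻¹(4): we need 41x ≡ 4 − 27 ≡ 77 (mod 100). Using 41⁻¹ = 61: x ≡ 61·77 = 4697 = 46·100 + 97, so x = 97.
Check: h(97) = 41·97 + 27 = 4004 = 40·100 + 4 ≡ 4 (mod 100).

97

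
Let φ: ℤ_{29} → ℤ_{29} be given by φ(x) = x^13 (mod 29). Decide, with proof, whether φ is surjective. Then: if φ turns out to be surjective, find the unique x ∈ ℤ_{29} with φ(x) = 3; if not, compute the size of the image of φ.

Since 29 is prime, the nonzero elements of ℤ_{29} form a cyclic group of order 28.
As gcd(13, 28) = 1, raising to the 13th power is a bijection on this group: if x_1^13 ≡ x_2^13 then (x_1x_2^{−1})^13 = 1, and the only element of order dividing gcd(13, 28) = 1 is 1, so x_1 = x_2.
With φ(0) = 0 this makes φ injective on all of ℤ_{29}, hence bijective (finite equal-size domain and codomain). In particular φ is surjective.
Since φ is surjective, we find the preimage of 3. The inverse of x ↦ x^13 on (ℤ_{29})^× is x ↦ x^13, because 13·13 = 169 = 6·28 + 1 ≡ 1 (mod 28) and x^{28} = 1 for x ≠ 0 (Fermat). So φ⁻¹(3) = 3^13 mod 29.
Repeated squaring mod 29: 3^1 ≡ 3, 3^2 ≡ 3² = 9, 3^4 ≡ 9² = 81 ≡ 23, 3^8 ≡ 23² = 529 ≡ 7. Since 13 = 8 + 4 + 1, 3^13 ≡ 7·23·3: 7·23 = 161 ≡ 16, then 16·3 = 48 ≡ 19. So 3^13 ≡ 19 (mod 29).
Hence φ⁻¹(3) = 19.

19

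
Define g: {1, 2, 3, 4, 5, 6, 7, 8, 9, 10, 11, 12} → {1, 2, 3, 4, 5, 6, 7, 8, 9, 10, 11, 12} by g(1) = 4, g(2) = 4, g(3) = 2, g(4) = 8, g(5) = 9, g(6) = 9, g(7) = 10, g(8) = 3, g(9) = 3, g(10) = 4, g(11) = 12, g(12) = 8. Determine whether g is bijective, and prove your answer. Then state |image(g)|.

g(1) = 4 = g(2) with 1 ≠ 2, so g is not injective, hence not bijective.
The image of g is {2, 3, 4, 8, 9, 10, 12}, which has 7 elements.

7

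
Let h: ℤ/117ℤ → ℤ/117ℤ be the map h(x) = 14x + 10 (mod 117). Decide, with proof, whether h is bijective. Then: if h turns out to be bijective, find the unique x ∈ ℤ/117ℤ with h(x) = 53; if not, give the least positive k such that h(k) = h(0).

95

By definition, h is injective when h(s) = h(t) forces s = t.
If h(s) = h(t), then 14s ≡ 14t (mod 117). Because gcd(14, 117) = 1, we may cancel 14 to get s ≡ t (mod 117).
We now compute 14⁻¹ mod 117 explicitly. Euclid's algorithm: 117 = 8·14 + 5, 14 = 2·5 + 4, 5 = 1·4 + 1; back-substituting gives 1 = 92·14 − 11·117, so 14⁻¹ ≡ 92 (mod 117).
Then y ↦ 92(y − 10) is a two-sided inverse to h, so every y ∈ ℤ/117ℤ has a preimage.
So h is bijective.
Since h is bijective, we find h⁻¹(53): we need 14x ≡ 53 − 10 ≡ 43 (mod 117). Using 14⁻¹ = 92: x ≡ 92·43 = 3956 = 33·117 + 95, so x = 95.
Check: h(95) = 14·95 + 10 = 1340 = 11·117 + 53 ≡ 53 (mod 117).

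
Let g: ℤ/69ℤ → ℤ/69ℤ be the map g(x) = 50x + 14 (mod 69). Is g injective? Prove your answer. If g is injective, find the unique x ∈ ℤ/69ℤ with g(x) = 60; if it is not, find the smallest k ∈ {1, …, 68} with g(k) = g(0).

23

By definition, g is injective when g(x_1) = g(x_2) forces x_1 = x_2.
If g(x_1) = g(x_2), then 50x_1 ≡ 50x_2 (mod 69). Because gcd(50, 69) = 1, we may cancel 50 to get x_1 ≡ x_2 (mod 69).
So g is injective.
We now compute 50⁻¹ mod 69 explicitly. Euclid's algorithm: 69 = 1·50 + 19, 50 = 2·19 + 12, 19 = 1·12 + 7, 12 = 1·7 + 5, 7 = 1·5 + 2, 5 = 2·2 + 1; back-substituting gives 1 = 29·50 − 21·69, so 50⁻¹ ≡ 29 (mod 69).
Since g is injective, we compute g⁻¹(60): solve 50x + 14 ≡ 60 (mod 69), i.e. 50x ≡ 46 (mod 69).
Multiplying by 50⁻¹ = 29 gives x ≡ 29·46 = 1334 = 19·69 + 23 ≡ 23 (mod 69).
Check: g(23) = 50·23 + 14 = 1164 = 16·69 + 60 ≡ 60 (mod 69).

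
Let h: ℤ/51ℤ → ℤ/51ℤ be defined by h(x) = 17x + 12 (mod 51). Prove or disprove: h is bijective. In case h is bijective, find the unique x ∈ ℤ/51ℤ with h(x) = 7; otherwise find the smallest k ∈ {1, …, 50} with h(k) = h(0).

3

We have gcd(17, 51) = 17 > 1. Taking a = 0 and b = 3: h(0) = 12 and h(3) = 17·3 + 12 = 63 ≡ 12 (mod 51).
So h(0) = h(3) while 0 ≠ 3, so h is not injective, hence not bijective.
Since h is not bijective, we find the least positive k with h(k) = h(0): this means 17k ≡ 0 (mod 51), i.e. 51 ∣ 17k. Since gcd(17, 51) = 17, dividing through by 17 this holds exactly when 3 ∣ k.
The smallest positive such k is 3.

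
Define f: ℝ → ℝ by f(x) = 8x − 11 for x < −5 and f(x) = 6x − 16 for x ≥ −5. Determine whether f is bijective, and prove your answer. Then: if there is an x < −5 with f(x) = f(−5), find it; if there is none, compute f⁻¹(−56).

-45/8

Both pieces are strictly increasing (slopes 8 and 6), so each is injective on its own interval.
The left piece maps (−∞, −5) onto (−∞, −51); the right piece maps [−5, ∞) onto [−46, ∞).
The images leave a gap (−51 has no preimage), so f is not surjective, hence not bijective.
Because the two images are disjoint, no x < −5 has f(x) = f(−5), so we compute f⁻¹(−56): −56 lies in (−∞, −51), so solve 8x − 11 = −56: x = (−56 + 11)/8 = −45/8.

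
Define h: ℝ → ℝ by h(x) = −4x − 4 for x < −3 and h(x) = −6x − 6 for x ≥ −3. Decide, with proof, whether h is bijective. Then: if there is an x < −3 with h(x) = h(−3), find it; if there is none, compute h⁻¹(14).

Both pieces are strictly decreasing (slopes −4 and −6), so each is injective on its own interval.
The left piece maps (−∞, −3) onto (8, ∞); the right piece maps [−3, ∞) onto (−∞, 12].
These images overlap. In particular h(−3) = 12 (right piece), and solving −4x − 4 = 12 on the left piece gives x = −4 < −3.
So h(−4) = h(−3) with −4 ≠ −3, and h is not injective, hence not bijective. This x = −4 is the requested value below −3.

-4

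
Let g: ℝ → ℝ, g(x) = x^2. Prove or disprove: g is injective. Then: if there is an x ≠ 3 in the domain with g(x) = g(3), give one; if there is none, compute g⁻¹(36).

-3

g(3) = 9 = (−3)^2 = g(−3) (since 2 is even), with 3 ≠ −3. So g is not injective.
For the follow-up, such an x exists: taking x = −3 ∈ ℝ gives g(−3) = 9 = g(3) with −3 ≠ 3.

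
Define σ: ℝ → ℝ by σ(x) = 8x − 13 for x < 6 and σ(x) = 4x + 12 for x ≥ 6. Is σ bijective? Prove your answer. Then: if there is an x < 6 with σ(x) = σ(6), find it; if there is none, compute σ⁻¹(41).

29/4

Both pieces are strictly increasing (slopes 8 and 4), so each is injective on its own interval.
The left piece maps (−∞, 6) onto (−∞, 35); the right piece maps [6, ∞) onto [36, ∞).
The images leave a gap (35 has no preimage), so σ is not surjective, hence not bijective.
Because the two images are disjoint, no x < 6 has σ(x) = σ(6), so we compute σ⁻¹(41): 41 lies in [36, ∞), so solve 4x + 12 = 41: x = (41 − 12)/4 = 29/4.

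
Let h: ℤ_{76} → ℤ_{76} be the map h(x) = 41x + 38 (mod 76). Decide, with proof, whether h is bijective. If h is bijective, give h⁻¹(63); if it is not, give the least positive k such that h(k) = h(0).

Recall that h is injective when h(s) = h(t) forces s = t.
Suppose h(s) = h(t) in ℤ_{76}. Then 41s + 38 ≡ 41t + 38 (mod 76), so 41(s − t) ≡ 0 (mod 76).
Since gcd(41, 76) = 1, 41 is invertible modulo 76, therefore s − t ≡ 0 (mod 76), i.e. s = t.
We now compute 41⁻¹ mod 76 explicitly. Euclid's algorithm: 76 = 1·41 + 35, 41 = 1·35 + 6, 35 = 5·6 + 5, 6 = 1·5 + 1; back-substituting gives 1 = 13·41 − 7·76, so 41⁻¹ ≡ 13 (mod 76).
For any y ∈ ℤ_{76}, x = 13(y − 38) mod 76 satisfies h(x) = 41·13(y − 38) + 38 ≡ y (since 41·13 ≡ 1 mod 76). So every y has a preimage.
Therefore h is bijective.
Since h is bijective, we compute h⁻¹(63): solve 41x + 38 ≡ 63 (mod 76), i.e. 41x ≡ 25 (mod 76).
Multiplying by 41⁻¹ = 13 gives x ≡ 13·25 = 325 = 4·76 + 21 ≡ 21 (mod 76).
Check: h(21) = 41·21 + 38 = 899 = 11·76 + 63 ≡ 63 (mod 76).

21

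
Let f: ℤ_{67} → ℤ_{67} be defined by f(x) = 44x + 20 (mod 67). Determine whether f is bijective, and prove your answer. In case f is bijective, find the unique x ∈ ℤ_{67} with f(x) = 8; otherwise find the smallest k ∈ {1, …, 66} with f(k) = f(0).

If f(u) = f(v), then 44u ≡ 44v (mod 67). Because gcd(44, 67) = 1, we may cancel 44 to get u ≡ v (mod 67).
We now compute 44⁻¹ mod 67 explicitly. Euclid's algorithm: 67 = 1·44 + 23, 44 = 1·23 + 21, 23 = 1·21 + 2, 21 = 10·2 + 1; back-substituting gives 1 = 32·44 − 21·67, so 44⁻¹ ≡ 32 (mod 67).
For any y ∈ ℤ_{67}, x = 32(y − 20) mod 67 satisfies f(x) = 44·32(y − 20) + 20 ≡ y (since 44·32 ≡ 1 mod 67). So every y has a preimage.
Hence f is bijective.
Since f is bijective, we compute f⁻¹(8): solve 44x + 20 ≡ 8 (mod 67), i.e. 44x ≡ 55 (mod 67).
Multiplying by 44⁻¹ = 32 gives x ≡ 32·55 = 1760 = 26·67 + 18 ≡ 18 (mod 67).
Check: f(18) = 44·18 + 20 = 812 = 12·67 + 8 ≡ 8 (mod 67).

18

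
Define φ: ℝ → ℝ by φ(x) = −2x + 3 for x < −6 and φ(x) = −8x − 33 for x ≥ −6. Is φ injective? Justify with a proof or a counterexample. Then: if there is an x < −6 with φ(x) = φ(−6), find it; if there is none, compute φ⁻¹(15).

Both pieces are strictly decreasing (slopes −2 and −8), so each is injective on its own interval.
The left piece maps (−∞, −6) onto (15, ∞); the right piece maps [−6, ∞) onto (−∞, 15].
These images are disjoint, so no value is attained by both pieces. So φ is injective.
Because the two images are disjoint, no x < −6 has φ(x) = φ(−6), so we compute φ⁻¹(15): 15 lies in (−∞, 15], so solve −8x − 33 = 15: x = (15 + 33)/(−8) = −6.

-6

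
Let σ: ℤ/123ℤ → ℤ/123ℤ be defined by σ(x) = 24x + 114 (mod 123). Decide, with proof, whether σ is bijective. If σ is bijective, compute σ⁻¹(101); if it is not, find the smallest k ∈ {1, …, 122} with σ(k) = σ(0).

41

We have gcd(24, 123) = 3 > 1. Taking a = 0 and b = 41: σ(0) = 114 and σ(41) = 24·41 + 114 = 1098 ≡ 114 (mod 123).
So σ(0) = σ(41) while 0 ≠ 41, hence σ is not injective, hence not bijective.
Since σ is not bijective, we find the least positive k with σ(k) = σ(0): this means 24k ≡ 0 (mod 123), i.e. 123 ∣ 24k. Since gcd(24, 123) = 3, dividing through by 3 this holds exactly when 41 ∣ 8k, and as gcd(8, 41) = 1, exactly when 41 ∣ k.
The smallest positive such k is 41.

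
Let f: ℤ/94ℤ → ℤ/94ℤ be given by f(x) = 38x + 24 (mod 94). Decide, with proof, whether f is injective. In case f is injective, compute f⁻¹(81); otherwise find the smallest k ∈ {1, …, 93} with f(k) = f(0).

47

We have gcd(38, 94) = 2 > 1. Taking s = 0 and t = 47: f(0) = 24 and f(47) = 38·47 + 24 = 1810 ≡ 24 (mod 94).
So f(0) = f(47) while 0 ≠ 47, thus f is not injective.
Since f is not injective, we find the least positive k with f(k) = f(0): this means 38k ≡ 0 (mod 94), i.e. 94 ∣ 38k. Since gcd(38, 94) = 2, dividing through by 2 this holds exactly when 47 ∣ 19k, and as gcd(19, 47) = 1, exactly when 47 ∣ k.
The smallest positive such k is 47.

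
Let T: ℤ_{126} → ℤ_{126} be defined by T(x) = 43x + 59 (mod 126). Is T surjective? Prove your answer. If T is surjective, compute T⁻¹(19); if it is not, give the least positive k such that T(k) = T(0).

2

Recall that T is surjective if every y in the codomain equals T(x) for some x in the domain.
Since gcd(43, 126) = 1, 43 is invertible modulo 126. Euclid's algorithm: 126 = 2·43 + 40, 43 = 1·40 + 3, 40 = 13·3 + 1; back-substituting gives 1 = 85·43 − 29·126, so 43⁻¹ ≡ 85 (mod 126).
For any y ∈ ℤ_{126}, x = 85(y − 59) mod 126 satisfies T(x) = 43·85(y − 59) + 59 ≡ y (since 43·85 ≡ 1 mod 126). So every y has a preimage.
Thus T is surjective.
Since T is surjective, we find T⁻¹(19): we need 43x ≡ 19 − 59 ≡ 86 (mod 126). Using 43⁻¹ = 85: x ≡ 85·86 = 7310 = 58·126 + 2, so x = 2.
Check: T(2) = 43·2 + 59 = 145 = 1·126 + 19 ≡ 19 (mod 126).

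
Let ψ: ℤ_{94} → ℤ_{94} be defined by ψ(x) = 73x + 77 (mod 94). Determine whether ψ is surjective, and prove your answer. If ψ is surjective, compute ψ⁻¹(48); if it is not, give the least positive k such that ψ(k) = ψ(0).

73

Since gcd(73, 94) = 1, 73 is invertible modulo 94. Euclid's algorithm: 94 = 1·73 + 21, 73 = 3·21 + 10, 21 = 2·10 + 1; back-substituting gives 1 = 85·73 − 66·94, so 73⁻¹ ≡ 85 (mod 94).
Then y ↦ 85(y − 77) is a two-sided inverse to ψ, so every y ∈ ℤ_{94} has a preimage.
Thus ψ is surjective.
Since ψ is surjective, we find ψ⁻¹(48): we need 73x ≡ 48 − 77 ≡ 65 (mod 94). Using 73⁻¹ = 85: x ≡ 85·65 = 5525 = 58·94 + 73, so x = 73.
Check: ψ(73) = 73·73 + 77 = 5406 = 57·94 + 48 ≡ 48 (mod 94).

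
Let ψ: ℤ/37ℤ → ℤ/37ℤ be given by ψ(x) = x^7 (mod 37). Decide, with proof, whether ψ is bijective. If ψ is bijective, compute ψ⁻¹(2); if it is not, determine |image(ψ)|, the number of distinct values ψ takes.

22

Since 37 is prime, the nonzero elements of ℤ/37ℤ form a cyclic group of order 36.
As gcd(7, 36) = 1, raising to the 7th power is a bijection on this group: if a^7 ≡ b^7 then (ab^{−1})^7 = 1, and the only element of order dividing gcd(7, 36) = 1 is 1, so a = b.
With ψ(0) = 0 this makes ψ injective on all of ℤ/37ℤ, hence bijective (finite equal-size domain and codomain). In particular ψ is bijective.
Since ψ is bijective, we find the preimage of 2. The inverse of x ↦ x^7 on (ℤ/37ℤ)^× is x ↦ x^31, because 7·31 = 217 = 6·36 + 1 ≡ 1 (mod 36) and x^{36} = 1 for x ≠ 0 (Fermat). So ψ⁻¹(2) = 2^31 mod 37.
Repeated squaring mod 37: 2^1 ≡ 2, 2^2 ≡ 2² = 4, 2^4 ≡ 4² = 16, 2^8 ≡ 16² = 256 ≡ 34, 2^16 ≡ 34² = 1156 ≡ 9. Since 31 = 16 + 8 + 4 + 2 + 1, 2^31 ≡ 9·34·16·4·2: 9·34 = 306 ≡ 10, then 10·16 = 160 ≡ 12, then 12·4 = 48 ≡ 11, then 11·2 = 22. So 2^31 ≡ 22 (mod 37).
Hence ψ⁻¹(2) = 22.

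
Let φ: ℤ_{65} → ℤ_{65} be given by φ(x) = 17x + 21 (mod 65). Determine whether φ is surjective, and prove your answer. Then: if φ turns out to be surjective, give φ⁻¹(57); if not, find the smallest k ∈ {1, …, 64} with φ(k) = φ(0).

48

Since gcd(17, 65) = 1, 17 is invertible modulo 65. Euclid's algorithm: 65 = 3·17 + 14, 17 = 1·14 + 3, 14 = 4·3 + 2, 3 = 1·2 + 1; back-substituting gives 1 = 23·17 − 6·65, so 17⁻¹ ≡ 23 (mod 65).
For any y ∈ ℤ_{65}, x = 23(y − 21) mod 65 satisfies φ(x) = 17·23(y − 21) + 21 ≡ y (since 17·23 ≡ 1 mod 65). So every y has a preimage.
Hence φ is surjective.
Since φ is surjective, we find φ⁻¹(57): we need 17x ≡ 57 − 21 ≡ 36 (mod 65). Using 17⁻¹ = 23: x ≡ 23·36 = 828 = 12·65 + 48, so x = 48.
Check: φ(48) = 17·48 + 21 = 837 = 12·65 + 57 ≡ 57 (mod 65).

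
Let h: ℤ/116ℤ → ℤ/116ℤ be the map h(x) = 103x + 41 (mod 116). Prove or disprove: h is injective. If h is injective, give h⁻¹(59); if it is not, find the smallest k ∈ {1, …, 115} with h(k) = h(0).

If h(u) = h(v), then 103u ≡ 103v (mod 116). Because gcd(103, 116) = 1, we may cancel 103 to get u ≡ v (mod 116).
So h is injective.
We now compute 103⁻¹ mod 116 explicitly. Euclid's algorithm: 116 = 1·103 + 13, 103 = 7·13 + 12, 13 = 1·12 + 1; back-substituting gives 1 = 107·103 − 95·116, so 103⁻¹ ≡ 107 (mod 116).
Since h is injective, we find h⁻¹(59): we need 103x ≡ 59 − 41 ≡ 18 (mod 116). Using 103⁻¹ = 107: x ≡ 107·18 = 1926 = 16·116 + 70, so x = 70.
Check: h(70) = 103·70 + 41 = 7251 = 62·116 + 59 ≡ 59 (mod 116).

70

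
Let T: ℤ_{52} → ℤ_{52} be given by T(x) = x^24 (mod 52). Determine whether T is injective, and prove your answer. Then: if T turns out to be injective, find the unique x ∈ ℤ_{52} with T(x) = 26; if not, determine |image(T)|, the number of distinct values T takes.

4

T(1) = 1^24 = 1.
T(3): Repeated squaring mod 52: 3^1 ≡ 3, 3^2 ≡ 3² = 9, 3^4 ≡ 9² = 81 ≡ 29, 3^8 ≡ 29² = 841 ≡ 9, 3^16 ≡ 9² = 81 ≡ 29. Since 24 = 16 + 8, 3^24 ≡ 29·9: 29·9 = 261 ≡ 1. So 3^24 ≡ 1 (mod 52).
So T(1) = T(3) = 1 while 1 ≠ 3, so T is not injective.
Since T is not injective, we determine |image(T)|. Computing x^24 mod 52 for each x (by repeated squaring, reducing mod 52 at every step), the values T(0), T(1), …, T(51) are: 0, 1, 40, 1, 40, 1, 40, 1, 40, 1, 40, 1, 40, 13, 40, 1, 40, 1, 40, 1, 40, 1, 40, 1, 40, 1, 0, 1, 40, 1, 40, 1, 40, 1, 40, 1, 40, 1, 40, 13, 40, 1, 40, 1, 40, 1, 40, 1, 40, 1, 40, 1.
The distinct values are {0, 1, 13, 40}; there are 4 of them.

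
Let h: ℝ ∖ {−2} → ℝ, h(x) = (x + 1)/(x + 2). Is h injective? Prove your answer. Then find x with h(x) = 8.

Suppose h(a) = h(b). Cross-multiplying: (a + 1)(b + 2) = (b + 1)(a + 2).
Expanding both sides and cancelling the symmetric terms leaves 1·(a − b) = 0. Since 1 ≠ 0, a = b. Thus h is injective.
Solving h(x) = 8: cross-multiplying gives x + 1 = 8(x + 2), which rearranges to −7x = 15, so x = −15/7.

-15/7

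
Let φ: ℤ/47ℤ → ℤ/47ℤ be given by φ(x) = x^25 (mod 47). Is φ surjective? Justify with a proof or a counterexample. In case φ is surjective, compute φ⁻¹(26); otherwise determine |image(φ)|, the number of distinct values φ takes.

31

Since 47 is prime, the nonzero elements of ℤ/47ℤ form a cyclic group of order 46.
As gcd(25, 46) = 1, raising to the 25th power is a bijection on this group: if x_1^25 ≡ x_2^25 then (x_1x_2^{−1})^25 = 1, and the only element of order dividing gcd(25, 46) = 1 is 1, so x_1 = x_2.
With φ(0) = 0 this makes φ injective on all of ℤ/47ℤ, hence bijective (finite equal-size domain and codomain). In particular φ is surjective.
Since φ is surjective, we find the preimage of 26. The inverse of x ↦ x^25 on (ℤ/47ℤ)^× is x ↦ x^35, because 25·35 = 875 = 19·46 + 1 ≡ 1 (mod 46) and x^{46} = 1 for x ≠ 0 (Fermat). So φ⁻¹(26) = 26^35 mod 47.
Repeated squaring mod 47: 26^1 ≡ 26, 26^2 ≡ 26² = 676 ≡ 18, 26^4 ≡ 18² = 324 ≡ 42, 26^8 ≡ 42² = 1764 ≡ 25, 26^16 ≡ 25² = 625 ≡ 14, 26^32 ≡ 14² = 196 ≡ 8. Since 35 = 32 + 2 + 1, 26^35 ≡ 8·18·26: 8·18 = 144 ≡ 3, then 3·26 = 78 ≡ 31. So 26^35 ≡ 31 (mod 47).
Hence φ⁻¹(26) = 31.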